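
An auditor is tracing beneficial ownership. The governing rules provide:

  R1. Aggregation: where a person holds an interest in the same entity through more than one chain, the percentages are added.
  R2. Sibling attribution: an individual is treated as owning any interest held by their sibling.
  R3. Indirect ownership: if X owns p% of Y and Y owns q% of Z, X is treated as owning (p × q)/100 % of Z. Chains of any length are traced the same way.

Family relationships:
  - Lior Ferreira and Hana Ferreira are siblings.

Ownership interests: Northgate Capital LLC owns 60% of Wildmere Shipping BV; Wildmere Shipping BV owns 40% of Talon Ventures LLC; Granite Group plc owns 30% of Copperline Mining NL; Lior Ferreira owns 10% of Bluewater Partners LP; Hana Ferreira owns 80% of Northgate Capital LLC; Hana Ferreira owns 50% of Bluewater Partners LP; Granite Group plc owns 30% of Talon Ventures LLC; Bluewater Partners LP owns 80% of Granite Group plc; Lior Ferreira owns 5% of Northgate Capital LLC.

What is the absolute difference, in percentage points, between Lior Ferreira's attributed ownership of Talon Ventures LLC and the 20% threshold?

By sibling attribution (R2), Lior Ferreira is treated as also owning Hana Ferreira's interest in Bluewater Partners LP, giving 10% + 50% = 60%.
By sibling attribution (R2), Lior Ferreira is treated as also owning Hana Ferreira's interest in Northgate Capital LLC, giving 5% + 80% = 85%.
Chain via Bluewater Partners LP → Granite Group plc (R3): 60% × 80% × 30% = 14.4% of Talon Ventures LLC.
Chain via Northgate Capital LLC → Wildmere Shipping BV (R3): 85% × 60% × 40% = 20.4% of Talon Ventures LLC.
Aggregating (R1): 14.4% + 20.4% = 34.8%.
34.8% exceeds the 20% threshold by 14.8 percentage points.

14.8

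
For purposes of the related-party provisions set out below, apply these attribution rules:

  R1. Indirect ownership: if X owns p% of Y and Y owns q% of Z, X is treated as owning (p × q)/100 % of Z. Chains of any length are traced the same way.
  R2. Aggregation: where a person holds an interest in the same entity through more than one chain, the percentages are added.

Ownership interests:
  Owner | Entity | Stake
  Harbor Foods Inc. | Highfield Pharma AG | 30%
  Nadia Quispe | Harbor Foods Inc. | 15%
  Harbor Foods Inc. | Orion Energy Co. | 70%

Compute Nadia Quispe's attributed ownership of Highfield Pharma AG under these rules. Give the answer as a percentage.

4.5%

Chain via Harbor Foods Inc. (R1): 15% × 30% = 4.5% of Highfield Pharma AG.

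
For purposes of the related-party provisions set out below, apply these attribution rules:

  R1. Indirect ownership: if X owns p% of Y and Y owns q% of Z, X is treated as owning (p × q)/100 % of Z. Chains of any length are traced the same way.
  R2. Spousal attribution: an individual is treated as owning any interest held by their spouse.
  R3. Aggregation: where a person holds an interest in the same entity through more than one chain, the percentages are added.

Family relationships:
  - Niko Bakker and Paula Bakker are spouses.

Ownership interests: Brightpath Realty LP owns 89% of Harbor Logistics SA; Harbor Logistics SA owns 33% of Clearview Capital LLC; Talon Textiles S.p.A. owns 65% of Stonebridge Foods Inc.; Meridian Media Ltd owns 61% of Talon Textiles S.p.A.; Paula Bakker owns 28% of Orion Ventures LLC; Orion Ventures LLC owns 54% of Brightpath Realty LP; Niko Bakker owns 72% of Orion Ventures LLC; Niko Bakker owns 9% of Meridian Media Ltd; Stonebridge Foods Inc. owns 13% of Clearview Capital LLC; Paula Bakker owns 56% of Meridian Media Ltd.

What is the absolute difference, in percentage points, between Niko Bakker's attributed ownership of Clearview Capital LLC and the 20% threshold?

0.789775

By spousal attribution (R2), Niko Bakker is treated as also owning Paula Bakker's interest in Meridian Media Ltd, giving 9% + 56% = 65%.
By spousal attribution (R2), Niko Bakker is treated as also owning Paula Bakker's interest in Orion Ventures LLC, giving 72% + 28% = 100%.
Chain via Meridian Media Ltd → Talon Textiles S.p.A. → Stonebridge Foods Inc. (R1): 65% × 61% × 65% × 13% = 3.350425% of Clearview Capital LLC.
Chain via Orion Ventures LLC → Brightpath Realty LP → Harbor Logistics SA (R1): 100% × 54% × 89% × 33% = 15.8598% of Clearview Capital LLC.
Aggregating (R3): 3.350425% + 15.8598% = 19.210225%.
19.210225% falls short of the 20% threshold by 0.789775 percentage points.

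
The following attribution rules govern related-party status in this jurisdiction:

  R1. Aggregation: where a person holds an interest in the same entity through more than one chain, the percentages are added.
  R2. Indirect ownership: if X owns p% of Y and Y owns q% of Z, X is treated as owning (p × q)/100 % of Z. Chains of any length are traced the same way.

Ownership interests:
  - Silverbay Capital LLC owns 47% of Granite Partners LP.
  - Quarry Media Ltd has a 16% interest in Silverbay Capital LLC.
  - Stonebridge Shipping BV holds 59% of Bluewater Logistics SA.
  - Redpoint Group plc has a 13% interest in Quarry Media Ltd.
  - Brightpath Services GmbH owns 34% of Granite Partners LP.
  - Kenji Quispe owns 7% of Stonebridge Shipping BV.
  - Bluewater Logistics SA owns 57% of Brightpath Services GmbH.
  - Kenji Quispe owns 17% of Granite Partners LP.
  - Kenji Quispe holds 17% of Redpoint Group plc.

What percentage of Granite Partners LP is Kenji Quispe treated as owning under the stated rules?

17.966586%

Chain via Redpoint Group plc → Quarry Media Ltd → Silverbay Capital LLC (R2): 17% × 13% × 16% × 47% = 0.166192% of Granite Partners LP.
Chain via Stonebridge Shipping BV → Bluewater Logistics SA → Brightpath Services GmbH (R2): 7% × 59% × 57% × 34% = 0.800394% of Granite Partners LP.
Direct interest in Granite Partners LP: 17%.
Aggregating (R1): 0.166192% + 0.800394% + 17% = 17.966586%.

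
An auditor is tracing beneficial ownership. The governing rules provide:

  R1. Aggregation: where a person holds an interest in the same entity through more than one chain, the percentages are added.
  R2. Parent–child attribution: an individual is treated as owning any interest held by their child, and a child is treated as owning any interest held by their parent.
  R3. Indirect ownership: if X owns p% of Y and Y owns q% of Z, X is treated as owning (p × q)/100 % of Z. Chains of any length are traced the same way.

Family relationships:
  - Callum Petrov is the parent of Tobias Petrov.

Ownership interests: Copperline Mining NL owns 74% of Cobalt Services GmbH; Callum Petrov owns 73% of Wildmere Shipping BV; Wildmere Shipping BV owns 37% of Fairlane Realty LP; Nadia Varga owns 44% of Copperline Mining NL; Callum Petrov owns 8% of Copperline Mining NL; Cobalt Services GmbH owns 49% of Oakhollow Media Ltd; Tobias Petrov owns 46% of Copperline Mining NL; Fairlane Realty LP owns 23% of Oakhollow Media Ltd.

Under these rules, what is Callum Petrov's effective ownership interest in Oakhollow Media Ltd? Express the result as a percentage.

By parent–child attribution (R2), Callum Petrov is treated as also owning Tobias Petrov's interest in Copperline Mining NL, giving 8% + 46% = 54%.
Chain via Copperline Mining NL → Cobalt Services GmbH (R3): 54% × 74% × 49% = 19.5804% of Oakhollow Media Ltd.
Chain via Wildmere Shipping BV → Fairlane Realty LP (R3): 73% × 37% × 23% = 6.2123% of Oakhollow Media Ltd.
Aggregating (R1): 19.5804% + 6.2123% = 25.7927%.

25.7927%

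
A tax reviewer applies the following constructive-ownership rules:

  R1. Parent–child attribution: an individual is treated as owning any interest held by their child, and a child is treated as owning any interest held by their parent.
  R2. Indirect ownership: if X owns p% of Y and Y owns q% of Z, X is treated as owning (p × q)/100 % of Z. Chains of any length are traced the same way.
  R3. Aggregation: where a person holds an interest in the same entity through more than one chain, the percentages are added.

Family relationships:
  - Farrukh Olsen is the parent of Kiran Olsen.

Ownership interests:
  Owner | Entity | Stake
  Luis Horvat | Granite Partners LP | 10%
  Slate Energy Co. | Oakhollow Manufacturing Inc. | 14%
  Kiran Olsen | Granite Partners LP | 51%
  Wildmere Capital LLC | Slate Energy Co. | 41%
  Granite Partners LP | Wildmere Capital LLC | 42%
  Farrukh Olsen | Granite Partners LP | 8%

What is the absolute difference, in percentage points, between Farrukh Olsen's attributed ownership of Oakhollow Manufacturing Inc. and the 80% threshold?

By parent–child attribution (R1), Farrukh Olsen is treated as also owning Kiran Olsen's interest in Granite Partners LP, giving 8% + 51% = 59%.
Chain via Granite Partners LP → Wildmere Capital LLC → Slate Energy Co. (R2): 59% × 42% × 41% × 14% = 1.422372% of Oakhollow Manufacturing Inc.
1.422372% falls short of the 80% threshold by 78.577628 percentage points.

78.577628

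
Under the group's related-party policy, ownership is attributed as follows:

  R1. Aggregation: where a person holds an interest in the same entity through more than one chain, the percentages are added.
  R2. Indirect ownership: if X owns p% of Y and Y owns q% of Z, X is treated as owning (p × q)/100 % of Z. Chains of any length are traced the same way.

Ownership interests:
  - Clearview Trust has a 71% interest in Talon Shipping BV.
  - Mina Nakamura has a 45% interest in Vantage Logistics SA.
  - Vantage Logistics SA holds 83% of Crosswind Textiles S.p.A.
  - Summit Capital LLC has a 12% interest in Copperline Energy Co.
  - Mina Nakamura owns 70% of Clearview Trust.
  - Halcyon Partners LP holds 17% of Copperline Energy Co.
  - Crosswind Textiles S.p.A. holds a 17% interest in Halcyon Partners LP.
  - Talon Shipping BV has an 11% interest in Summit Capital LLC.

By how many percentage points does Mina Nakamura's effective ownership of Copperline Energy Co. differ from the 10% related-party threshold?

8.264545

Chain via Clearview Trust → Talon Shipping BV → Summit Capital LLC (R2): 70% × 71% × 11% × 12% = 0.65604% of Copperline Energy Co.
Chain via Vantage Logistics SA → Crosswind Textiles S.p.A. → Halcyon Partners LP (R2): 45% × 83% × 17% × 17% = 1.079415% of Copperline Energy Co.
Aggregating (R1): 0.65604% + 1.079415% = 1.735455%.
1.735455% falls short of the 10% threshold by 8.264545 percentage points.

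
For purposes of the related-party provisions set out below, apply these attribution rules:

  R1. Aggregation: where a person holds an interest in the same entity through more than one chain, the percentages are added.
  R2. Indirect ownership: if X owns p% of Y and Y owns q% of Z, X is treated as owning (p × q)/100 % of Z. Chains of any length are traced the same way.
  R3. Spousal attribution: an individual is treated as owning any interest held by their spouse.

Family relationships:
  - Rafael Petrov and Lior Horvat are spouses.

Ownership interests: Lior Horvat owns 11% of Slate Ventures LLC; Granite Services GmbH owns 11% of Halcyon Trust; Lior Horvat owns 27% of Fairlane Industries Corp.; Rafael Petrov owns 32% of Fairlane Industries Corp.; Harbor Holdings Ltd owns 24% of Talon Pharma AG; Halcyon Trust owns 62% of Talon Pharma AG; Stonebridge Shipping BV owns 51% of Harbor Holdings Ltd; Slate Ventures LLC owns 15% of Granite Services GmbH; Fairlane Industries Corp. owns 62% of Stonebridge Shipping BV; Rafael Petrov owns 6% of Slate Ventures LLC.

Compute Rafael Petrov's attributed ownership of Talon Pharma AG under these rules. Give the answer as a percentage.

4.651302%

By spousal attribution (R3), Rafael Petrov is treated as also owning Lior Horvat's interest in Fairlane Industries Corp, giving 32% + 27% = 59%.
By spousal attribution (R3), Rafael Petrov is treated as also owning Lior Horvat's interest in Slate Ventures LLC, giving 6% + 11% = 17%.
Chain via Fairlane Industries Corp. → Stonebridge Shipping BV → Harbor Holdings Ltd (R2): 59% × 62% × 51% × 24% = 4.477392% of Talon Pharma AG.
Chain via Slate Ventures LLC → Granite Services GmbH → Halcyon Trust (R2): 17% × 15% × 11% × 62% = 0.17391% of Talon Pharma AG.
Aggregating (R1): 4.477392% + 0.17391% = 4.651302%.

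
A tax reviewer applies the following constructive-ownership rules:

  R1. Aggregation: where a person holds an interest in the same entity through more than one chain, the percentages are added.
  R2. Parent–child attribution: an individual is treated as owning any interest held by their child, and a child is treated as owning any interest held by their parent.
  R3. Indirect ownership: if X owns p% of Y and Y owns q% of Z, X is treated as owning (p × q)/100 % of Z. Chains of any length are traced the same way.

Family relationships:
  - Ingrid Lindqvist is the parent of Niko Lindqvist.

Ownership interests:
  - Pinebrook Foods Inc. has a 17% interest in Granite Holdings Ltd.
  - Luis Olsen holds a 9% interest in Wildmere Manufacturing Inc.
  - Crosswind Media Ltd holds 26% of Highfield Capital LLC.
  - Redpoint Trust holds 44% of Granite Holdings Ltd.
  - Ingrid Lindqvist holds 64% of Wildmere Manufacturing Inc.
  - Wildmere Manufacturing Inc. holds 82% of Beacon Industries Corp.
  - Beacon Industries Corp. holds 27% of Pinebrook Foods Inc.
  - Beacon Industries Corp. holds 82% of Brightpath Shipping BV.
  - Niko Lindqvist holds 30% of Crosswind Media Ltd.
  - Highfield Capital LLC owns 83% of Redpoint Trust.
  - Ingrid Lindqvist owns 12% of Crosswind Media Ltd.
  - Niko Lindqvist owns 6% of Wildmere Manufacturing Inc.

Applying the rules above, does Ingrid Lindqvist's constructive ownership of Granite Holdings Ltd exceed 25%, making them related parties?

By parent–child attribution (R2), Ingrid Lindqvist is treated as also owning Niko Lindqvist's interest in Wildmere Manufacturing Inc, giving 64% + 6% = 70%.
By parent–child attribution (R2), Ingrid Lindqvist is treated as also owning Niko Lindqvist's interest in Crosswind Media Ltd, giving 12% + 30% = 42%.
Chain via Wildmere Manufacturing Inc. → Beacon Industries Corp. → Pinebrook Foods Inc. (R3): 70% × 82% × 27% × 17% = 2.63466% of Granite Holdings Ltd.
Chain via Crosswind Media Ltd → Highfield Capital LLC → Redpoint Trust (R3): 42% × 26% × 83% × 44% = 3.987984% of Granite Holdings Ltd.
Aggregating (R1): 2.63466% + 3.987984% = 6.622644%.
6.622644% does not exceed the 25% threshold, so Ingrid is not a related party to Granite Holdings Ltd.

No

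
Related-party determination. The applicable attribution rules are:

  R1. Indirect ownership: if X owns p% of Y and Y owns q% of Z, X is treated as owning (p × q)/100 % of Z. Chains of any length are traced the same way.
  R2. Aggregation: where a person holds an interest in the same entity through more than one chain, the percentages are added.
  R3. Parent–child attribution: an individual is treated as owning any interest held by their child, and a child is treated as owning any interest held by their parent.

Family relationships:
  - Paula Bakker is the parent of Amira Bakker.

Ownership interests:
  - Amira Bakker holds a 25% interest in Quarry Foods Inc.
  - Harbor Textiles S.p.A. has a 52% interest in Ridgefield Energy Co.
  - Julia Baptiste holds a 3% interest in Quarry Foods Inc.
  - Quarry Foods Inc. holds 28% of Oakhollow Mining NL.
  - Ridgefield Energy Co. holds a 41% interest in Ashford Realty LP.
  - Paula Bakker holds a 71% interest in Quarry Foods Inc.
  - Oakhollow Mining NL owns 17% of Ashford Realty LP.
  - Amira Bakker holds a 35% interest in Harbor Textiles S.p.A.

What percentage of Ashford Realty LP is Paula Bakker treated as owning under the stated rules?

12.0316%

By parent–child attribution (R3), Paula Bakker is treated as also owning Amira Bakker's interest in Quarry Foods Inc, giving 71% + 25% = 96%.
By parent–child attribution (R3), Paula Bakker is treated as owning Amira Bakker's 35% interest in Harbor Textiles S.p.A.
Chain via Quarry Foods Inc. → Oakhollow Mining NL (R1): 96% × 28% × 17% = 4.5696% of Ashford Realty LP.
Chain via Harbor Textiles S.p.A. → Ridgefield Energy Co. (R1): 35% × 52% × 41% = 7.462% of Ashford Realty LP.
Aggregating (R2): 4.5696% + 7.462% = 12.0316%.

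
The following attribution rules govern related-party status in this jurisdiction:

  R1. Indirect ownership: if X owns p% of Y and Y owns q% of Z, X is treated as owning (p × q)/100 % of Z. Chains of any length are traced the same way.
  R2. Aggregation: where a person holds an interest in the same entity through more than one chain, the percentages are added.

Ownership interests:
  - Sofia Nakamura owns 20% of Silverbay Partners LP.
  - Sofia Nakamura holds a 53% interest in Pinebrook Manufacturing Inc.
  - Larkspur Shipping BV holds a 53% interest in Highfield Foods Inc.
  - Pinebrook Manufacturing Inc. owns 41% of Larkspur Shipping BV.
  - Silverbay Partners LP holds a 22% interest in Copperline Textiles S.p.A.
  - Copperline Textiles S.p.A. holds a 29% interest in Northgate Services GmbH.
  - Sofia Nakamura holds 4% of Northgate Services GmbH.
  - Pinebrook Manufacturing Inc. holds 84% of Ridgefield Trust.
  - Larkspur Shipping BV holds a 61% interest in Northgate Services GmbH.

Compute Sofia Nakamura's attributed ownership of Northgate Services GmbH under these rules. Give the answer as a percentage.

Chain via Silverbay Partners LP → Copperline Textiles S.p.A. (R1): 20% × 22% × 29% = 1.276% of Northgate Services GmbH.
Chain via Pinebrook Manufacturing Inc. → Larkspur Shipping BV (R1): 53% × 41% × 61% = 13.2553% of Northgate Services GmbH.
Direct interest in Northgate Services GmbH: 4%.
Aggregating (R2): 1.276% + 13.2553% + 4% = 18.5313%.

18.5313%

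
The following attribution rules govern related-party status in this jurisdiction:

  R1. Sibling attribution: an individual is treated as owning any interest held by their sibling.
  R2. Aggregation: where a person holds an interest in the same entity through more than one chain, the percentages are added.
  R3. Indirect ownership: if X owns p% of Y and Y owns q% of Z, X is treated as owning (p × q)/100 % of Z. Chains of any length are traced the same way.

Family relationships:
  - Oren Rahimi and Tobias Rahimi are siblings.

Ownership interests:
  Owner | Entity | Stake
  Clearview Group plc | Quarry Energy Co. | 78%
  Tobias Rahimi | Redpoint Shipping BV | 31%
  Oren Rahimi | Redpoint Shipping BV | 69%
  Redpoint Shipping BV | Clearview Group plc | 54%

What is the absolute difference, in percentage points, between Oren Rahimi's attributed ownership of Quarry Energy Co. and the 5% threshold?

By sibling attribution (R1), Oren Rahimi is treated as also owning Tobias Rahimi's interest in Redpoint Shipping BV, giving 69% + 31% = 100%.
Chain via Redpoint Shipping BV → Clearview Group plc (R3): 100% × 54% × 78% = 42.12% of Quarry Energy Co.
42.12% exceeds the 5% threshold by 37.12 percentage points.

37.12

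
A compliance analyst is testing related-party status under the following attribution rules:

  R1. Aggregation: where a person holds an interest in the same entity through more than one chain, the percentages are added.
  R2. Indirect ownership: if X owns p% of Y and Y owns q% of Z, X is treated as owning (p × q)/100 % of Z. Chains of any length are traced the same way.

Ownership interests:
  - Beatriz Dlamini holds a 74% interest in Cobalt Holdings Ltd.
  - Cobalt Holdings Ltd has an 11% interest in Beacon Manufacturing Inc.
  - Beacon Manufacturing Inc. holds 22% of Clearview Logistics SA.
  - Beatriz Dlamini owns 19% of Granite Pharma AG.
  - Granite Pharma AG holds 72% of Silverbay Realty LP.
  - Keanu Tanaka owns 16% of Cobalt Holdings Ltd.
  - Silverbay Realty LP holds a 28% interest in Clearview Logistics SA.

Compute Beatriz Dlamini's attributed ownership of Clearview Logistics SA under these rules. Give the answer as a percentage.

Chain via Cobalt Holdings Ltd → Beacon Manufacturing Inc. (R2): 74% × 11% × 22% = 1.7908% of Clearview Logistics SA.
Chain via Granite Pharma AG → Silverbay Realty LP (R2): 19% × 72% × 28% = 3.8304% of Clearview Logistics SA.
Aggregating (R1): 1.7908% + 3.8304% = 5.6212%.

5.6212%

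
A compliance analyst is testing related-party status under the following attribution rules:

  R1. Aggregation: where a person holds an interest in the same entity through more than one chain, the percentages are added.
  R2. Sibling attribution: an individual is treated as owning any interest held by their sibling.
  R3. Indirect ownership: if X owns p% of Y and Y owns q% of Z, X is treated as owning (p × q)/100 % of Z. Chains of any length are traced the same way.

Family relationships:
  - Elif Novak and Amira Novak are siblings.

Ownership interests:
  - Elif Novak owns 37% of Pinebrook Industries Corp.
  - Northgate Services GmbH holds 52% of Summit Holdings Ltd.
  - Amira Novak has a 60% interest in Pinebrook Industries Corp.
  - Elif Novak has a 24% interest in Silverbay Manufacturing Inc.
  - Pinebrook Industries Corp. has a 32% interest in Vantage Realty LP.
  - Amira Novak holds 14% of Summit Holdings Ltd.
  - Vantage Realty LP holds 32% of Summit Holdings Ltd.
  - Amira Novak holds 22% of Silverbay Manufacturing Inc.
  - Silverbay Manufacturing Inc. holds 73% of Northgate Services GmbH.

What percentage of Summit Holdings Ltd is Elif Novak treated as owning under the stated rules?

By sibling attribution (R2), Elif Novak is treated as also owning Amira Novak's interest in Pinebrook Industries Corp, giving 37% + 60% = 97%.
By sibling attribution (R2), Elif Novak is treated as also owning Amira Novak's interest in Silverbay Manufacturing Inc, giving 24% + 22% = 46%.
By sibling attribution (R2), Elif Novak is treated as owning Amira Novak's 14% interest in Summit Holdings Ltd.
Chain via Pinebrook Industries Corp. → Vantage Realty LP (R3): 97% × 32% × 32% = 9.9328% of Summit Holdings Ltd.
Chain via Silverbay Manufacturing Inc. → Northgate Services GmbH (R3): 46% × 73% × 52% = 17.4616% of Summit Holdings Ltd.
Direct interest in Summit Holdings Ltd: 14%.
Aggregating (R1): 9.9328% + 17.4616% + 14% = 41.3944%.

41.3944%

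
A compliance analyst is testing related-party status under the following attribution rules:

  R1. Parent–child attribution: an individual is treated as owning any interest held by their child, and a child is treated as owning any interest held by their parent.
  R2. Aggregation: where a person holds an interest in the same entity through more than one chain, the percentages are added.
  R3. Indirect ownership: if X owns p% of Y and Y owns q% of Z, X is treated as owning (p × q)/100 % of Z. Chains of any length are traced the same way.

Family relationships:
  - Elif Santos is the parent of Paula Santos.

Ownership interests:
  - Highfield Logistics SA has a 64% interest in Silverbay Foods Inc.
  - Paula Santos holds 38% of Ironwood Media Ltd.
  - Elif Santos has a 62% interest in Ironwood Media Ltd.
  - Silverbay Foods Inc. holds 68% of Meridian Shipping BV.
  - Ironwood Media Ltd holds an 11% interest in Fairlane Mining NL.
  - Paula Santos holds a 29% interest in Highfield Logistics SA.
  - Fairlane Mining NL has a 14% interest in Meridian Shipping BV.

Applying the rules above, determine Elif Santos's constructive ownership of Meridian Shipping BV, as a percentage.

14.1608%

By parent–child attribution (R1), Elif Santos is treated as also owning Paula Santos's interest in Ironwood Media Ltd, giving 62% + 38% = 100%.
By parent–child attribution (R1), Elif Santos is treated as owning Paula Santos's 29% interest in Highfield Logistics SA.
Chain via Ironwood Media Ltd → Fairlane Mining NL (R3): 100% × 11% × 14% = 1.54% of Meridian Shipping BV.
Chain via Highfield Logistics SA → Silverbay Foods Inc. (R3): 29% × 64% × 68% = 12.6208% of Meridian Shipping BV.
Aggregating (R2): 1.54% + 12.6208% = 14.1608%.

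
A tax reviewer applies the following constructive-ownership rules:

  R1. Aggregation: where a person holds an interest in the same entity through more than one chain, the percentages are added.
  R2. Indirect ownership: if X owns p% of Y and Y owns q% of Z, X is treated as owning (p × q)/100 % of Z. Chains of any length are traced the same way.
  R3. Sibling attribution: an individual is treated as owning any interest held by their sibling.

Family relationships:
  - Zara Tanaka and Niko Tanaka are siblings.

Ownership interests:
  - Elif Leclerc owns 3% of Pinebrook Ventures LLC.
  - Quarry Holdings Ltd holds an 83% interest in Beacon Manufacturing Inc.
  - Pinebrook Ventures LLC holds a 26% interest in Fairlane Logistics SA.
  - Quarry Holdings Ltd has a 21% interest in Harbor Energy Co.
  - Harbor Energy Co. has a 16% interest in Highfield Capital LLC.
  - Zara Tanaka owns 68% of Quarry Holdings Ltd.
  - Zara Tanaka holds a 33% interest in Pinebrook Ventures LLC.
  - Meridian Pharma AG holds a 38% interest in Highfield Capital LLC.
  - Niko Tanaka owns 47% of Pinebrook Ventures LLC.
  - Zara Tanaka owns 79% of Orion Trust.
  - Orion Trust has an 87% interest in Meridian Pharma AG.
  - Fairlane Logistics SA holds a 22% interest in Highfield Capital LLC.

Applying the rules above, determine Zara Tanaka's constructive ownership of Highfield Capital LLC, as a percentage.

By sibling attribution (R3), Zara Tanaka is treated as also owning Niko Tanaka's interest in Pinebrook Ventures LLC, giving 33% + 47% = 80%.
Chain via Quarry Holdings Ltd → Harbor Energy Co. (R2): 68% × 21% × 16% = 2.2848% of Highfield Capital LLC.
Chain via Orion Trust → Meridian Pharma AG (R2): 79% × 87% × 38% = 26.1174% of Highfield Capital LLC.
Chain via Pinebrook Ventures LLC → Fairlane Logistics SA (R2): 80% × 26% × 22% = 4.576% of Highfield Capital LLC.
Aggregating (R1): 2.2848% + 26.1174% + 4.576% = 32.9782%.

32.9782%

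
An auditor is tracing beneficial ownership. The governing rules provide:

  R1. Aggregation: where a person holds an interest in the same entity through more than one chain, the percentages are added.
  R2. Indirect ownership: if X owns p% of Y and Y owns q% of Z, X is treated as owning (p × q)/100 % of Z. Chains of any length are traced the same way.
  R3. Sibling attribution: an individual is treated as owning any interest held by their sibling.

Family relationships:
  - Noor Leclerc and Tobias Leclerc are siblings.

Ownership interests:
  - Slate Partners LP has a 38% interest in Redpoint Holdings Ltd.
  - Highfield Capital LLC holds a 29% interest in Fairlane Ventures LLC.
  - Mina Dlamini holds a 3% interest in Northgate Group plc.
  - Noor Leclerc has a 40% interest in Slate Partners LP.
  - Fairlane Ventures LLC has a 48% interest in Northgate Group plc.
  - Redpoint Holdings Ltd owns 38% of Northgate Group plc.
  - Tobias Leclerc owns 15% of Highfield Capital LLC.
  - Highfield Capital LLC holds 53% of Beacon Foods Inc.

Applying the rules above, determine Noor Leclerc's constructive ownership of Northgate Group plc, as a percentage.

7.864%

By sibling attribution (R3), Noor Leclerc is treated as owning Tobias Leclerc's 15% interest in Highfield Capital LLC.
Chain via Slate Partners LP → Redpoint Holdings Ltd (R2): 40% × 38% × 38% = 5.776% of Northgate Group plc.
Chain via Highfield Capital LLC → Fairlane Ventures LLC (R2): 15% × 29% × 48% = 2.088% of Northgate Group plc.
Aggregating (R1): 5.776% + 2.088% = 7.864%.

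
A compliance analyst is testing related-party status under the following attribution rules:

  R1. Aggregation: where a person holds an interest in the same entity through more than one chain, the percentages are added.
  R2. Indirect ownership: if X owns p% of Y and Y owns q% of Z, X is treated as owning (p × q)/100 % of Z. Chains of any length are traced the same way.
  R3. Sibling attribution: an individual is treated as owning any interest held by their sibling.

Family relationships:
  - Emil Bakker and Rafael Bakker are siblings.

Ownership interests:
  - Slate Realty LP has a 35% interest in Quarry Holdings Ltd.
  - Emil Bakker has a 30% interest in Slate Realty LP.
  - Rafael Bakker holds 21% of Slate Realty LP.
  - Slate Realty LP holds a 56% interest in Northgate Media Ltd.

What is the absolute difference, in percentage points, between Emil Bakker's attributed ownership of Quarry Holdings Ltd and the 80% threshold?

62.15

By sibling attribution (R3), Emil Bakker is treated as also owning Rafael Bakker's interest in Slate Realty LP, giving 30% + 21% = 51%.
Chain via Slate Realty LP (R2): 51% × 35% = 17.85% of Quarry Holdings Ltd.
17.85% falls short of the 80% threshold by 62.15 percentage points.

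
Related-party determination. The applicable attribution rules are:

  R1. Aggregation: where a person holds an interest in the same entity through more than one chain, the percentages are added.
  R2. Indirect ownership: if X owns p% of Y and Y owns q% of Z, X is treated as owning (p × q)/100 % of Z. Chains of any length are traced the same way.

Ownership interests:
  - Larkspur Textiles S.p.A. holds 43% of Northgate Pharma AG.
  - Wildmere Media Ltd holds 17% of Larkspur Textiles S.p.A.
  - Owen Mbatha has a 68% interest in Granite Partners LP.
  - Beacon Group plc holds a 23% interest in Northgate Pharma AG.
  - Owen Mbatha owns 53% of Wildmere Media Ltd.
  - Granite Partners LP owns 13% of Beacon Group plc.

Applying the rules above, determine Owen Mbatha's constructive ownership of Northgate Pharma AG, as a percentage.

5.9075%

Chain via Wildmere Media Ltd → Larkspur Textiles S.p.A. (R2): 53% × 17% × 43% = 3.8743% of Northgate Pharma AG.
Chain via Granite Partners LP → Beacon Group plc (R2): 68% × 13% × 23% = 2.0332% of Northgate Pharma AG.
Aggregating (R1): 3.8743% + 2.0332% = 5.9075%.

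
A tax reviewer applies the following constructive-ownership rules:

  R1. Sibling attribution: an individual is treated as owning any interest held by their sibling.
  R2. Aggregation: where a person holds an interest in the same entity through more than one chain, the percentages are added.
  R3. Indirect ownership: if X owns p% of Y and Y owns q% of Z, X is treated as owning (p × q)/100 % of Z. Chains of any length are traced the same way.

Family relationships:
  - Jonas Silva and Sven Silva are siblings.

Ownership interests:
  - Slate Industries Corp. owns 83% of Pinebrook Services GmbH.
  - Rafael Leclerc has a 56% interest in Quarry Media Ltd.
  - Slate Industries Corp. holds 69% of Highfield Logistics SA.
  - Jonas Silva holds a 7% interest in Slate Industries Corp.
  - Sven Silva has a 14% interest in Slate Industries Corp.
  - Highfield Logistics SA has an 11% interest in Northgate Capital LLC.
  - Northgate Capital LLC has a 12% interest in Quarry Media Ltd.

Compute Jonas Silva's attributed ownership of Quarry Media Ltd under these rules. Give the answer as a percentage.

0.191268%

By sibling attribution (R1), Jonas Silva is treated as also owning Sven Silva's interest in Slate Industries Corp, giving 7% + 14% = 21%.
Chain via Slate Industries Corp. → Highfield Logistics SA → Northgate Capital LLC (R3): 21% × 69% × 11% × 12% = 0.191268% of Quarry Media Ltd.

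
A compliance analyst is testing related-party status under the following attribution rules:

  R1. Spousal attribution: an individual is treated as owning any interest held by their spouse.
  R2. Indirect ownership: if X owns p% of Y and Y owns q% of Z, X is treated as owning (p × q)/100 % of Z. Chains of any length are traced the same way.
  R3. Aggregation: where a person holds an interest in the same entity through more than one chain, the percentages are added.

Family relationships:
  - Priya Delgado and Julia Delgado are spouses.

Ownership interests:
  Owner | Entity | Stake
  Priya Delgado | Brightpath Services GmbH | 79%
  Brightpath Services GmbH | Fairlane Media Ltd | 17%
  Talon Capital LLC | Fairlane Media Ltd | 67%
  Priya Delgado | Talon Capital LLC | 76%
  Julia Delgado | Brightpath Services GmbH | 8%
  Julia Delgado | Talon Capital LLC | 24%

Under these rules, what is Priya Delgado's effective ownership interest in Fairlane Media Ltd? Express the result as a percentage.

By spousal attribution (R1), Priya Delgado is treated as also owning Julia Delgado's interest in Talon Capital LLC, giving 76% + 24% = 100%.
By spousal attribution (R1), Priya Delgado is treated as also owning Julia Delgado's interest in Brightpath Services GmbH, giving 79% + 8% = 87%.
Chain via Talon Capital LLC (R2): 100% × 67% = 67% of Fairlane Media Ltd.
Chain via Brightpath Services GmbH (R2): 87% × 17% = 14.79% of Fairlane Media Ltd.
Aggregating (R3): 67% + 14.79% = 81.79%.

81.79%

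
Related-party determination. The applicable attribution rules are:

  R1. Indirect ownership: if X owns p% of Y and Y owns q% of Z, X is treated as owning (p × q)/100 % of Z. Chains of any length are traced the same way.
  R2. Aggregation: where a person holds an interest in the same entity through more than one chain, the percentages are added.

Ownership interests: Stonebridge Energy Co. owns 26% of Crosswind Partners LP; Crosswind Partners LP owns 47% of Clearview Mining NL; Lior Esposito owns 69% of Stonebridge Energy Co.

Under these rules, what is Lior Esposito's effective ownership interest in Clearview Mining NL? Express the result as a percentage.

Chain via Stonebridge Energy Co. → Crosswind Partners LP (R1): 69% × 26% × 47% = 8.4318% of Clearview Mining NL.

8.4318%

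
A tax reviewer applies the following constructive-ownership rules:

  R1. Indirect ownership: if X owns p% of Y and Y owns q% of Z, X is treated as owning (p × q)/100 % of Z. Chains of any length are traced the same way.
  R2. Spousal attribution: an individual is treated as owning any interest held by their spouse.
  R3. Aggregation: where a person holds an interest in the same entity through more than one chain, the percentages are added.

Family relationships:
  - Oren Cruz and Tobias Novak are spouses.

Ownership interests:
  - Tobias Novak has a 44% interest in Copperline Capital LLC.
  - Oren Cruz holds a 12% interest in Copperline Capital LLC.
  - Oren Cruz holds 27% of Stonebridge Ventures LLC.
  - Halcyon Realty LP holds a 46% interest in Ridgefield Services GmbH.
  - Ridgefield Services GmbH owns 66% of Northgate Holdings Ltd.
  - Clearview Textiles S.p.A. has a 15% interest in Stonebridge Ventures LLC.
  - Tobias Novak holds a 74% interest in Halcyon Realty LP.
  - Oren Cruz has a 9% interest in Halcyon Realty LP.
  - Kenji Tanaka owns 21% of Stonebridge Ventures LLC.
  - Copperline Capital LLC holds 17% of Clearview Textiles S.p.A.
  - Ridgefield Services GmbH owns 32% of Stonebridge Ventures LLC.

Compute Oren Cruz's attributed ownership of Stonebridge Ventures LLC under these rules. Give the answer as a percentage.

By spousal attribution (R2), Oren Cruz is treated as also owning Tobias Novak's interest in Copperline Capital LLC, giving 12% + 44% = 56%.
By spousal attribution (R2), Oren Cruz is treated as also owning Tobias Novak's interest in Halcyon Realty LP, giving 9% + 74% = 83%.
Chain via Copperline Capital LLC → Clearview Textiles S.p.A. (R1): 56% × 17% × 15% = 1.428% of Stonebridge Ventures LLC.
Chain via Halcyon Realty LP → Ridgefield Services GmbH (R1): 83% × 46% × 32% = 12.2176% of Stonebridge Ventures LLC.
Direct interest in Stonebridge Ventures LLC: 27%.
Aggregating (R3): 1.428% + 12.2176% + 27% = 40.6456%.

40.6456%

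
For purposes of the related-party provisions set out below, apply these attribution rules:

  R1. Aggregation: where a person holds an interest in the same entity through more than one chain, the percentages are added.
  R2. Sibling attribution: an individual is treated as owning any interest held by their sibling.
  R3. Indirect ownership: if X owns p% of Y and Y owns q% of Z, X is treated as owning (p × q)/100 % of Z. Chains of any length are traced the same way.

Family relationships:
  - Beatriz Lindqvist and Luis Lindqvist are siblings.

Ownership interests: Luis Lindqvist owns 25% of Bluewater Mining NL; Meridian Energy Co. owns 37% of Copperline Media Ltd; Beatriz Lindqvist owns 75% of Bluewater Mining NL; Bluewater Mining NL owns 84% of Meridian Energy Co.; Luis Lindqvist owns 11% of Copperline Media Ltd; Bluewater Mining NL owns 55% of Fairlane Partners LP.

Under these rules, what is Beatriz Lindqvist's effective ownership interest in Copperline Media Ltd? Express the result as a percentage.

By sibling attribution (R2), Beatriz Lindqvist is treated as also owning Luis Lindqvist's interest in Bluewater Mining NL, giving 75% + 25% = 100%.
By sibling attribution (R2), Beatriz Lindqvist is treated as owning Luis Lindqvist's 11% interest in Copperline Media Ltd.
Chain via Bluewater Mining NL → Meridian Energy Co. (R3): 100% × 84% × 37% = 31.08% of Copperline Media Ltd.
Direct interest in Copperline Media Ltd: 11%.
Aggregating (R1): 31.08% + 11% = 42.08%.

42.08%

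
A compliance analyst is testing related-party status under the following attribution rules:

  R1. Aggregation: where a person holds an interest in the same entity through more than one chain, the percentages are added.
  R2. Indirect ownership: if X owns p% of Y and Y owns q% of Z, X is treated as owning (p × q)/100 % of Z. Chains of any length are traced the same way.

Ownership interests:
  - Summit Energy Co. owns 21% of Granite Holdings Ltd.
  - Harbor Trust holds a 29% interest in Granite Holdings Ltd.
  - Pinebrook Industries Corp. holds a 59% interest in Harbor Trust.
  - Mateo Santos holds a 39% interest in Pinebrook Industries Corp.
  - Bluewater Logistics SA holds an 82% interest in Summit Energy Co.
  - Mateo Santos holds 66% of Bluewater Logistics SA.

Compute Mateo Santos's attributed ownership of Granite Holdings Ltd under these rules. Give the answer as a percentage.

18.0381%

Chain via Bluewater Logistics SA → Summit Energy Co. (R2): 66% × 82% × 21% = 11.3652% of Granite Holdings Ltd.
Chain via Pinebrook Industries Corp. → Harbor Trust (R2): 39% × 59% × 29% = 6.6729% of Granite Holdings Ltd.
Aggregating (R1): 11.3652% + 6.6729% = 18.0381%.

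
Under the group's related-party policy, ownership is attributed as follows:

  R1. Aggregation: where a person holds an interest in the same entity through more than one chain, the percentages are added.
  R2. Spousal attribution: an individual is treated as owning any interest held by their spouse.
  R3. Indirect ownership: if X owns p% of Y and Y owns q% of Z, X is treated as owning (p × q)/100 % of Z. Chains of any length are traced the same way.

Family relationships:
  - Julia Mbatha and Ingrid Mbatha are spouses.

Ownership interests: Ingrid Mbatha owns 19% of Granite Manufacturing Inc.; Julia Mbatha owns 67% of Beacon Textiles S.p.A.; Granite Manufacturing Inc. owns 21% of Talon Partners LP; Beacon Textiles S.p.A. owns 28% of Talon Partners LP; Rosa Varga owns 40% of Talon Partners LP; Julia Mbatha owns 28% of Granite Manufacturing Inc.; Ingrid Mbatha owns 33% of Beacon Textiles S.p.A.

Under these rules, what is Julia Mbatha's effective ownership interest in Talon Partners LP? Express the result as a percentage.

By spousal attribution (R2), Julia Mbatha is treated as also owning Ingrid Mbatha's interest in Beacon Textiles S.p.A, giving 67% + 33% = 100%.
By spousal attribution (R2), Julia Mbatha is treated as also owning Ingrid Mbatha's interest in Granite Manufacturing Inc, giving 28% + 19% = 47%.
Chain via Beacon Textiles S.p.A. (R3): 100% × 28% = 28% of Talon Partners LP.
Chain via Granite Manufacturing Inc. (R3): 47% × 21% = 9.87% of Talon Partners LP.
Aggregating (R1): 28% + 9.87% = 37.87%.

37.87%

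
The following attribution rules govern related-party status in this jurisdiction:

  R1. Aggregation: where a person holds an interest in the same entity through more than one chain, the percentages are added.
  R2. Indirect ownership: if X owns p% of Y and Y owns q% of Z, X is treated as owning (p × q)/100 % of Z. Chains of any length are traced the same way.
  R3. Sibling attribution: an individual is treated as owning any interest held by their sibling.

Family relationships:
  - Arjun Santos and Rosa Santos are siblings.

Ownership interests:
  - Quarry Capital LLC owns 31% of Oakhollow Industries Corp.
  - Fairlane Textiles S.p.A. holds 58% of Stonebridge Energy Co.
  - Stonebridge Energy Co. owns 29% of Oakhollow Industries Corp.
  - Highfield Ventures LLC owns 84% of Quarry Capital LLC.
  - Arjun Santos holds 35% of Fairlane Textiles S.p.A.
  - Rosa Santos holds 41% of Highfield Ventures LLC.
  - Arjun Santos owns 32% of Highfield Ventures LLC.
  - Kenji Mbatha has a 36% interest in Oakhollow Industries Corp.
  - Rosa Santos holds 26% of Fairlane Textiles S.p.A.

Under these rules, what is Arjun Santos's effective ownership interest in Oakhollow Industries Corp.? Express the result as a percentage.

By sibling attribution (R3), Arjun Santos is treated as also owning Rosa Santos's interest in Fairlane Textiles S.p.A, giving 35% + 26% = 61%.
By sibling attribution (R3), Arjun Santos is treated as also owning Rosa Santos's interest in Highfield Ventures LLC, giving 32% + 41% = 73%.
Chain via Fairlane Textiles S.p.A. → Stonebridge Energy Co. (R2): 61% × 58% × 29% = 10.2602% of Oakhollow Industries Corp.
Chain via Highfield Ventures LLC → Quarry Capital LLC (R2): 73% × 84% × 31% = 19.0092% of Oakhollow Industries Corp.
Aggregating (R1): 10.2602% + 19.0092% = 29.2694%.

29.2694%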